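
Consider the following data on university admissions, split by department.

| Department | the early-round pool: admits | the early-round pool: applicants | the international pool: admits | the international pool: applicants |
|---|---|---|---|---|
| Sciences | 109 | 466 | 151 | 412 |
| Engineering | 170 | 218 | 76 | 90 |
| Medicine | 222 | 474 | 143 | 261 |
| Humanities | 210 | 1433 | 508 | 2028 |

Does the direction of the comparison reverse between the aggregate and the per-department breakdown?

Sciences: the early-round pool 109/466 = 23.4%, the international pool 151/412 = 36.7% → the international pool
Engineering: the early-round pool 170/218 = 78.0%, the international pool 76/90 = 84.4% → the international pool
Medicine: the early-round pool 222/474 = 46.8%, the international pool 143/261 = 54.8% → the international pool
Humanities: the early-round pool 210/1433 = 14.7%, the international pool 508/2028 = 25.0% → the international pool
Overall: the early-round pool 711/2591 = 27.4%, the international pool 878/2791 = 31.5% → the international pool
The international pool wins overall and in every department group — no reversal.

No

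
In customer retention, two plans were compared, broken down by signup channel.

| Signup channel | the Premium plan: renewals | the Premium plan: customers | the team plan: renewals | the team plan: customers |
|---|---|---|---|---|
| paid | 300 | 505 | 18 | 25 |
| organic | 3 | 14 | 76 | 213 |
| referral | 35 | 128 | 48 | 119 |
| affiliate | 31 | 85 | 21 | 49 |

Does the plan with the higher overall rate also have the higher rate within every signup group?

Paid: the Premium plan 300/505 = 59.4%, the team plan 18/25 = 72.0% → the team plan
Organic: the Premium plan 3/14 = 21.4%, the team plan 76/213 = 35.7% → the team plan
Referral: the Premium plan 35/128 = 27.3%, the team plan 48/119 = 40.3% → the team plan
Affiliate: the Premium plan 31/85 = 36.5%, the team plan 21/49 = 42.9% → the team plan
Overall: the Premium plan 369/732 = 50.4%, the team plan 163/406 = 40.1% → the Premium plan
The team plan wins each signup group but the Premium plan wins overall — the comparison reverses. The team plan's customers skew toward organic, which has a lower base rate.

No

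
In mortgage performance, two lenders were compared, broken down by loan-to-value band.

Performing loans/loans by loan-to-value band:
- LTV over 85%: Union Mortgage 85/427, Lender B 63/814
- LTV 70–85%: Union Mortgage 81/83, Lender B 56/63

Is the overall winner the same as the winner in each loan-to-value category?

LTV over 85%: Union Mortgage 85/427 = 19.9%, Lender B 63/814 = 7.7% → Union Mortgage
LTV 70–85%: Union Mortgage 81/83 = 97.6%, Lender B 56/63 = 88.9% → Union Mortgage
Overall: Union Mortgage 166/510 = 32.5%, Lender B 119/877 = 13.6% → Union Mortgage
Union Mortgage wins overall and in every loan-to-value group — no reversal.

Yes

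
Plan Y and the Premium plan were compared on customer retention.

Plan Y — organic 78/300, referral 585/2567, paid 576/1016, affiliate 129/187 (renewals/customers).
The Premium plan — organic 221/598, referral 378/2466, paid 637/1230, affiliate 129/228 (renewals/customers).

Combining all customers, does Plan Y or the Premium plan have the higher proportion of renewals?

Plan Y

Organic: Plan Y 78/300 = 26.0%, the Premium plan 221/598 = 37.0% → the Premium plan
Referral: Plan Y 585/2567 = 22.8%, the Premium plan 378/2466 = 15.3% → Plan Y
Paid: Plan Y 576/1016 = 56.7%, the Premium plan 637/1230 = 51.8% → Plan Y
Affiliate: Plan Y 129/187 = 69.0%, the Premium plan 129/228 = 56.6% → Plan Y
Overall: Plan Y 1368/4070 = 33.6%, the Premium plan 1365/4522 = 30.2% → Plan Y
(Neither sweeps every signup group, but Plan Y has the higher pooled rate.)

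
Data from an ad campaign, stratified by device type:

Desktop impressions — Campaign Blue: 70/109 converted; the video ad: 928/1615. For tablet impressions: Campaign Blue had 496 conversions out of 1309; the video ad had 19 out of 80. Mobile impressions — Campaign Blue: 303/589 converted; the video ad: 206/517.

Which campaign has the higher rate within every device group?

Desktop: Campaign Blue 70/109 = 64.2%, the video ad 928/1615 = 57.5% → Campaign Blue
Tablet: Campaign Blue 496/1309 = 37.9%, the video ad 19/80 = 23.8% → Campaign Blue
Mobile: Campaign Blue 303/589 = 51.4%, the video ad 206/517 = 39.8% → Campaign Blue
Campaign Blue has the higher rate in all 3 groups.

Campaign Blue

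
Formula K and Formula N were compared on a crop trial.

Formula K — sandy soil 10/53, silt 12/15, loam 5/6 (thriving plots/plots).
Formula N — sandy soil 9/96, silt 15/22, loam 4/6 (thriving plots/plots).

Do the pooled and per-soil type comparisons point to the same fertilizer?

Yes

Sandy soil: Formula K 10/53 = 18.9%, Formula N 9/96 = 9.4% → Formula K
Silt: Formula K 12/15 = 80.0%, Formula N 15/22 = 68.2% → Formula K
Loam: Formula K 5/6 = 83.3%, Formula N 4/6 = 66.7% → Formula K
Overall: Formula K 27/74 = 36.5%, Formula N 28/124 = 22.6% → Formula K
Formula K wins overall and in every soil group — no reversal.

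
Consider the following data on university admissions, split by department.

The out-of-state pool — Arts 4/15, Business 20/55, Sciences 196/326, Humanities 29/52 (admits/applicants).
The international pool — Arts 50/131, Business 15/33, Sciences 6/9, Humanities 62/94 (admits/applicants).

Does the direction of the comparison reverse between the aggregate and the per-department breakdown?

Yes

Arts: the out-of-state pool 4/15 = 26.7%, the international pool 50/131 = 38.2% → the international pool
Business: the out-of-state pool 20/55 = 36.4%, the international pool 15/33 = 45.5% → the international pool
Sciences: the out-of-state pool 196/326 = 60.1%, the international pool 6/9 = 66.7% → the international pool
Humanities: the out-of-state pool 29/52 = 55.8%, the international pool 62/94 = 66.0% → the international pool
Overall: the out-of-state pool 249/448 = 55.6%, the international pool 133/267 = 49.8% → the out-of-state pool
The international pool wins each department group but the out-of-state pool wins overall — the comparison reverses. The international pool's applicants skew toward Arts, which has a lower base rate.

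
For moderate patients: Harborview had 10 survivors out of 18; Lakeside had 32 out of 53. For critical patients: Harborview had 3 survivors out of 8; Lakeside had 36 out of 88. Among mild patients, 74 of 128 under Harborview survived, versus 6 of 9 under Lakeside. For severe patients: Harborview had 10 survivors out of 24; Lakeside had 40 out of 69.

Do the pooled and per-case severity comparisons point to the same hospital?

Moderate: Harborview 10/18 = 55.6%, Lakeside 32/53 = 60.4% → Lakeside
Critical: Harborview 3/8 = 37.5%, Lakeside 36/88 = 40.9% → Lakeside
Mild: Harborview 74/128 = 57.8%, Lakeside 6/9 = 66.7% → Lakeside
Severe: Harborview 10/24 = 41.7%, Lakeside 40/69 = 58.0% → Lakeside
Overall: Harborview 97/178 = 54.5%, Lakeside 114/219 = 52.1% → Harborview
Lakeside wins each case group but Harborview wins overall — the comparison reverses. Lakeside's patients skew toward critical, which has a lower base rate.

No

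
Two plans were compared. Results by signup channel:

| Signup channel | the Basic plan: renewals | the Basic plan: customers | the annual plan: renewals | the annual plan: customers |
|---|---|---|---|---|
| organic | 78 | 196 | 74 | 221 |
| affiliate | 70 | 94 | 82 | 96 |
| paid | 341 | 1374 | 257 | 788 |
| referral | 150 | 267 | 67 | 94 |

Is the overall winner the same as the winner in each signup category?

No

Organic: the Basic plan 78/196 = 39.8%, the annual plan 74/221 = 33.5% → the Basic plan
Affiliate: the Basic plan 70/94 = 74.5%, the annual plan 82/96 = 85.4% → the annual plan
Paid: the Basic plan 341/1374 = 24.8%, the annual plan 257/788 = 32.6% → the annual plan
Referral: the Basic plan 150/267 = 56.2%, the annual plan 67/94 = 71.3% → the annual plan
Overall: the Basic plan 639/1931 = 33.1%, the annual plan 480/1199 = 40.0% → the annual plan
Neither sweeps: the Basic plan wins 1 of 4 groups, the annual plan wins 3. The annual plan wins overall but not every group — no Simpson reversal.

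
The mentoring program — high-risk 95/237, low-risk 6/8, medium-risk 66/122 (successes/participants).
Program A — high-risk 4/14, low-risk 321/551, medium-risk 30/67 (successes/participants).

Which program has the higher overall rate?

Program A

High-risk: the mentoring program 95/237 = 40.1%, Program A 4/14 = 28.6% → the mentoring program
Low-risk: the mentoring program 6/8 = 75.0%, Program A 321/551 = 58.3% → the mentoring program
Medium-risk: the mentoring program 66/122 = 54.1%, Program A 30/67 = 44.8% → the mentoring program
Overall: the mentoring program 167/367 = 45.5%, Program A 355/632 = 56.2% → Program A
(The mentoring program wins every risk group but Program A wins overall — the mentoring program's participants skew toward the low-rate high-risk group.)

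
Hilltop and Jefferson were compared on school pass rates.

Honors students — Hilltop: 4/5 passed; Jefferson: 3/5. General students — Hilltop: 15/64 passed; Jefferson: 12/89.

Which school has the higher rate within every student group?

Hilltop

Honors: Hilltop 4/5 = 80.0%, Jefferson 3/5 = 60.0% → Hilltop
General: Hilltop 15/64 = 23.4%, Jefferson 12/89 = 13.5% → Hilltop
Hilltop has the higher rate in both groups.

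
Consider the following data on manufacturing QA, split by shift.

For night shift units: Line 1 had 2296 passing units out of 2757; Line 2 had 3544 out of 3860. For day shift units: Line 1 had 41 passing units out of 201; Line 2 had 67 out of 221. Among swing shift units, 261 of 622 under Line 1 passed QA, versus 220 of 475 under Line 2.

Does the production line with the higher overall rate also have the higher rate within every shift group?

Yes

Night shift: Line 1 2296/2757 = 83.3%, Line 2 3544/3860 = 91.8% → Line 2
Day shift: Line 1 41/201 = 20.4%, Line 2 67/221 = 30.3% → Line 2
Swing shift: Line 1 261/622 = 42.0%, Line 2 220/475 = 46.3% → Line 2
Overall: Line 1 2598/3580 = 72.6%, Line 2 3831/4556 = 84.1% → Line 2
Line 2 wins overall and in every shift group — no reversal.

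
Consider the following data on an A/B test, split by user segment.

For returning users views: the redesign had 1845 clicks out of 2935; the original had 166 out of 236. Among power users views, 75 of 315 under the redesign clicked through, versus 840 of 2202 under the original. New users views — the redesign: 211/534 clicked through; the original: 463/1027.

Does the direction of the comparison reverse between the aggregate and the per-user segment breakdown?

Returning users: the redesign 1845/2935 = 62.9%, the original 166/236 = 70.3% → the original
Power users: the redesign 75/315 = 23.8%, the original 840/2202 = 38.1% → the original
New users: the redesign 211/534 = 39.5%, the original 463/1027 = 45.1% → the original
Overall: the redesign 2131/3784 = 56.3%, the original 1469/3465 = 42.4% → the redesign
The original wins each user group but the redesign wins overall — the comparison reverses. The original's views skew toward power users, which has a lower base rate.

Yes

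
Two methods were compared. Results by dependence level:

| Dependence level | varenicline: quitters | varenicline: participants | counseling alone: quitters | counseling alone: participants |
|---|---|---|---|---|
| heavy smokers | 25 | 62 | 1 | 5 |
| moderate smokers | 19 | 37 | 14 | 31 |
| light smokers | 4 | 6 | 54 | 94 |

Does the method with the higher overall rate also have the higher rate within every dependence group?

Heavy smokers: varenicline 25/62 = 40.3%, counseling alone 1/5 = 20.0% → varenicline
Moderate smokers: varenicline 19/37 = 51.4%, counseling alone 14/31 = 45.2% → varenicline
Light smokers: varenicline 4/6 = 66.7%, counseling alone 54/94 = 57.4% → varenicline
Overall: varenicline 48/105 = 45.7%, counseling alone 69/130 = 53.1% → counseling alone
Varenicline wins each dependence group but counseling alone wins overall — the comparison reverses. Varenicline's participants skew toward heavy smokers, which has a lower base rate.

No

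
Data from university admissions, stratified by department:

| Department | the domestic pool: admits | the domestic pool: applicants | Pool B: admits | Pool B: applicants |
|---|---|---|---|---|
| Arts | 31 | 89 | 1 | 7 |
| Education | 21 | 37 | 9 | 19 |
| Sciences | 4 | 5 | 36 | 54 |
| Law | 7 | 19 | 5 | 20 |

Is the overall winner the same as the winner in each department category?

No

Arts: the domestic pool 31/89 = 34.8%, Pool B 1/7 = 14.3% → the domestic pool
Education: the domestic pool 21/37 = 56.8%, Pool B 9/19 = 47.4% → the domestic pool
Sciences: the domestic pool 4/5 = 80.0%, Pool B 36/54 = 66.7% → the domestic pool
Law: the domestic pool 7/19 = 36.8%, Pool B 5/20 = 25.0% → the domestic pool
Overall: the domestic pool 63/150 = 42.0%, Pool B 51/100 = 51.0% → Pool B
The domestic pool wins each department group but Pool B wins overall — the comparison reverses. The domestic pool's applicants skew toward Arts, which has a lower base rate.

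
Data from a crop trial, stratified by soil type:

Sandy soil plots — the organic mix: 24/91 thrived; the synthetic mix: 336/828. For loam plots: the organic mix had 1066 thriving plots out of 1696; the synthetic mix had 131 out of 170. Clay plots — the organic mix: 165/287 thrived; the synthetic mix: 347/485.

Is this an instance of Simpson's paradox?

Sandy soil: the organic mix 24/91 = 26.4%, the synthetic mix 336/828 = 40.6% → the synthetic mix
Loam: the organic mix 1066/1696 = 62.9%, the synthetic mix 131/170 = 77.1% → the synthetic mix
Clay: the organic mix 165/287 = 57.5%, the synthetic mix 347/485 = 71.5% → the synthetic mix
Overall: the organic mix 1255/2074 = 60.5%, the synthetic mix 814/1483 = 54.9% → the organic mix
The synthetic mix wins each soil group but the organic mix wins overall — the comparison reverses. The synthetic mix's plots skew toward sandy soil, which has a lower base rate.

Yes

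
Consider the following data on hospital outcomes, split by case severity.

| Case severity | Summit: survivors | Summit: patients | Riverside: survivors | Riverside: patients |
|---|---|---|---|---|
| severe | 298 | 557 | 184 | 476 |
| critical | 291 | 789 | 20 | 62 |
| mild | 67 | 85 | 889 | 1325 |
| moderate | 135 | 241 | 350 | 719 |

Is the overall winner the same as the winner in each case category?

No

Severe: Summit 298/557 = 53.5%, Riverside 184/476 = 38.7% → Summit
Critical: Summit 291/789 = 36.9%, Riverside 20/62 = 32.3% → Summit
Mild: Summit 67/85 = 78.8%, Riverside 889/1325 = 67.1% → Summit
Moderate: Summit 135/241 = 56.0%, Riverside 350/719 = 48.7% → Summit
Overall: Summit 791/1672 = 47.3%, Riverside 1443/2582 = 55.9% → Riverside
Summit wins each case group but Riverside wins overall — the comparison reverses. Summit's patients skew toward critical, which has a lower base rate.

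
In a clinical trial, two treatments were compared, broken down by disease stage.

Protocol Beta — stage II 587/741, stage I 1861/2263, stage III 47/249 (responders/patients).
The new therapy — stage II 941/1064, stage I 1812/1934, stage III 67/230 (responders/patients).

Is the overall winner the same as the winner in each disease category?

Yes

Stage II: Protocol Beta 587/741 = 79.2%, the new therapy 941/1064 = 88.4% → the new therapy
Stage I: Protocol Beta 1861/2263 = 82.2%, the new therapy 1812/1934 = 93.7% → the new therapy
Stage III: Protocol Beta 47/249 = 18.9%, the new therapy 67/230 = 29.1% → the new therapy
Overall: Protocol Beta 2495/3253 = 76.7%, the new therapy 2820/3228 = 87.4% → the new therapy
The new therapy wins overall and in every disease group — no reversal.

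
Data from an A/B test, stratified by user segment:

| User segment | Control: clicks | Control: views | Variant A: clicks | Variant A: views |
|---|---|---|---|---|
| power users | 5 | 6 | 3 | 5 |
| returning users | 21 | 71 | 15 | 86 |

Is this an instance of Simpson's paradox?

Power users: Control 5/6 = 83.3%, Variant A 3/5 = 60.0% → Control
Returning users: Control 21/71 = 29.6%, Variant A 15/86 = 17.4% → Control
Overall: Control 26/77 = 33.8%, Variant A 18/91 = 19.8% → Control
Control wins overall and in every user group — no reversal.

No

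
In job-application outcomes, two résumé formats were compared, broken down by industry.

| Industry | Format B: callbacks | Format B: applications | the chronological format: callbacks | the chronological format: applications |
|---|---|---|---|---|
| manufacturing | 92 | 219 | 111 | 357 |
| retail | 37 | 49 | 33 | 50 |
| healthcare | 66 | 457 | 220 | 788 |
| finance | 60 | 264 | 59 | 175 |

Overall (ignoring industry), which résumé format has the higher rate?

Manufacturing: Format B 92/219 = 42.0%, the chronological format 111/357 = 31.1% → Format B
Retail: Format B 37/49 = 75.5%, the chronological format 33/50 = 66.0% → Format B
Healthcare: Format B 66/457 = 14.4%, the chronological format 220/788 = 27.9% → the chronological format
Finance: Format B 60/264 = 22.7%, the chronological format 59/175 = 33.7% → the chronological format
Overall: Format B 255/989 = 25.8%, the chronological format 423/1370 = 30.9% → the chronological format
(Neither sweeps every industry group, but the chronological format has the higher pooled rate.)

the chronological format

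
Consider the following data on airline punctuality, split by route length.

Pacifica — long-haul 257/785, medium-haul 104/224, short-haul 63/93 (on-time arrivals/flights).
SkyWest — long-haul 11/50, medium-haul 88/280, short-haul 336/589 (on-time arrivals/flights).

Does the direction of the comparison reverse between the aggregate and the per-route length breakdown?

Yes

Long-haul: Pacifica 257/785 = 32.7%, SkyWest 11/50 = 22.0% → Pacifica
Medium-haul: Pacifica 104/224 = 46.4%, SkyWest 88/280 = 31.4% → Pacifica
Short-haul: Pacifica 63/93 = 67.7%, SkyWest 336/589 = 57.0% → Pacifica
Overall: Pacifica 424/1102 = 38.5%, SkyWest 435/919 = 47.3% → SkyWest
Pacifica wins each route group but SkyWest wins overall — the comparison reverses. Pacifica's flights skew toward long-haul, which has a lower base rate.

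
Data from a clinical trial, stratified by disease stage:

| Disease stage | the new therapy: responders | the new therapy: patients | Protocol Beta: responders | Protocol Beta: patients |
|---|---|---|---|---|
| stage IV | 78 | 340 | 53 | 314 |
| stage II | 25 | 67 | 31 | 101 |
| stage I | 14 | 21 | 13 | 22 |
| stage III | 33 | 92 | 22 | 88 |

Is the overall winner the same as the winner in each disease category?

Stage IV: the new therapy 78/340 = 22.9%, Protocol Beta 53/314 = 16.9% → the new therapy
Stage II: the new therapy 25/67 = 37.3%, Protocol Beta 31/101 = 30.7% → the new therapy
Stage I: the new therapy 14/21 = 66.7%, Protocol Beta 13/22 = 59.1% → the new therapy
Stage III: the new therapy 33/92 = 35.9%, Protocol Beta 22/88 = 25.0% → the new therapy
Overall: the new therapy 150/520 = 28.8%, Protocol Beta 119/525 = 22.7% → the new therapy
The new therapy wins overall and in every disease group — no reversal.

Yes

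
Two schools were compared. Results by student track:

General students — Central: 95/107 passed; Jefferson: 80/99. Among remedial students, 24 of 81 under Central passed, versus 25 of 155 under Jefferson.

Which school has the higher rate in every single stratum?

General: Central 95/107 = 88.8%, Jefferson 80/99 = 80.8% → Central
Remedial: Central 24/81 = 29.6%, Jefferson 25/155 = 16.1% → Central
Central has the higher rate in both groups.

Central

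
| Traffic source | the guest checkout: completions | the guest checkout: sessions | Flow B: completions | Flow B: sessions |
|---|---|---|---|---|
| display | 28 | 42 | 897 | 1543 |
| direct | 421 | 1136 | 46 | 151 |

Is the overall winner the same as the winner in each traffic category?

Display: the guest checkout 28/42 = 66.7%, Flow B 897/1543 = 58.1% → the guest checkout
Direct: the guest checkout 421/1136 = 37.1%, Flow B 46/151 = 30.5% → the guest checkout
Overall: the guest checkout 449/1178 = 38.1%, Flow B 943/1694 = 55.7% → Flow B
The guest checkout wins each traffic group but Flow B wins overall — the comparison reverses. The guest checkout's sessions skew toward direct, which has a lower base rate.

No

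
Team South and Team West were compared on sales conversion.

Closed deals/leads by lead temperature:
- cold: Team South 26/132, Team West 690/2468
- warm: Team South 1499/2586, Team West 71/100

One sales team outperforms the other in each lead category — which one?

Cold: Team South 26/132 = 19.7%, Team West 690/2468 = 28.0% → Team West
Warm: Team South 1499/2586 = 58.0%, Team West 71/100 = 71.0% → Team West
Team West has the higher rate in both groups.

Team West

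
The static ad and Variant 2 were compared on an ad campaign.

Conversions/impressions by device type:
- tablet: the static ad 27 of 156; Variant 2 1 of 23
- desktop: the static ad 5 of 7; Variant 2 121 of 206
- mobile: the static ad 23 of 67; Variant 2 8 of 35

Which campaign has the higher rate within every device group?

the static ad

Tablet: the static ad 27/156 = 17.3%, Variant 2 1/23 = 4.3% → the static ad
Desktop: the static ad 5/7 = 71.4%, Variant 2 121/206 = 58.7% → the static ad
Mobile: the static ad 23/67 = 34.3%, Variant 2 8/35 = 22.9% → the static ad
The static ad has the higher rate in all 3 groups.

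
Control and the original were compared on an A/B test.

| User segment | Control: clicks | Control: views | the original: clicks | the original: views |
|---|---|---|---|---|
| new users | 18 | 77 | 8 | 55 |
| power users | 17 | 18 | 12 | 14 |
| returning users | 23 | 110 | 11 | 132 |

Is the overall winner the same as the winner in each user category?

New users: Control 18/77 = 23.4%, the original 8/55 = 14.5% → Control
Power users: Control 17/18 = 94.4%, the original 12/14 = 85.7% → Control
Returning users: Control 23/110 = 20.9%, the original 11/132 = 8.3% → Control
Overall: Control 58/205 = 28.3%, the original 31/201 = 15.4% → Control
Control wins overall and in every user group — no reversal.

Yes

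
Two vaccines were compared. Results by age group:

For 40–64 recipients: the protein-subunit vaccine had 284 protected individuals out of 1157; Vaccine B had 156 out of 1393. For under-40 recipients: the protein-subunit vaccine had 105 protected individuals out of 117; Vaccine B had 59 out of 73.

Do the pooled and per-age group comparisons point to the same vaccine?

Yes

40–64: the protein-subunit vaccine 284/1157 = 24.5%, Vaccine B 156/1393 = 11.2% → the protein-subunit vaccine
Under-40: the protein-subunit vaccine 105/117 = 89.7%, Vaccine B 59/73 = 80.8% → the protein-subunit vaccine
Overall: the protein-subunit vaccine 389/1274 = 30.5%, Vaccine B 215/1466 = 14.7% → the protein-subunit vaccine
The protein-subunit vaccine wins overall and in every age group — no reversal.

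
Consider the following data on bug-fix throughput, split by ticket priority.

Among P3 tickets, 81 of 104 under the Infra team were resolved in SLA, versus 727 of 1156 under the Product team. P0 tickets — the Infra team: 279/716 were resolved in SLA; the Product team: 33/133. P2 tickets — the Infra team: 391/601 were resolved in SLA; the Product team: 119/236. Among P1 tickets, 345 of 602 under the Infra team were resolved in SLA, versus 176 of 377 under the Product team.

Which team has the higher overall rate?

P3: the Infra team 81/104 = 77.9%, the Product team 727/1156 = 62.9% → the Infra team
P0: the Infra team 279/716 = 39.0%, the Product team 33/133 = 24.8% → the Infra team
P2: the Infra team 391/601 = 65.1%, the Product team 119/236 = 50.4% → the Infra team
P1: the Infra team 345/602 = 57.3%, the Product team 176/377 = 46.7% → the Infra team
Overall: the Infra team 1096/2023 = 54.2%, the Product team 1055/1902 = 55.5% → the Product team
(The Infra team wins every ticket group but the Product team wins overall — the Infra team's tickets skew toward the low-rate P0 group.)

the Product team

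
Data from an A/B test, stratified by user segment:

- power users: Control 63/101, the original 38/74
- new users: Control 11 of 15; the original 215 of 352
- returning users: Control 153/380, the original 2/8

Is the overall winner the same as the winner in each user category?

Power users: Control 63/101 = 62.4%, the original 38/74 = 51.4% → Control
New users: Control 11/15 = 73.3%, the original 215/352 = 61.1% → Control
Returning users: Control 153/380 = 40.3%, the original 2/8 = 25.0% → Control
Overall: Control 227/496 = 45.8%, the original 255/434 = 58.8% → the original
Control wins each user group but the original wins overall — the comparison reverses. Control's views skew toward returning users, which has a lower base rate.

No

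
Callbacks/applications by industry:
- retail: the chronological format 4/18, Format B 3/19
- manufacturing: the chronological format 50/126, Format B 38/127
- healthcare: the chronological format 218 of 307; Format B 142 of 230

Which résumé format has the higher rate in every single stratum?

the chronological format

Retail: the chronological format 4/18 = 22.2%, Format B 3/19 = 15.8% → the chronological format
Manufacturing: the chronological format 50/126 = 39.7%, Format B 38/127 = 29.9% → the chronological format
Healthcare: the chronological format 218/307 = 71.0%, Format B 142/230 = 61.7% → the chronological format
The chronological format has the higher rate in all 3 groups.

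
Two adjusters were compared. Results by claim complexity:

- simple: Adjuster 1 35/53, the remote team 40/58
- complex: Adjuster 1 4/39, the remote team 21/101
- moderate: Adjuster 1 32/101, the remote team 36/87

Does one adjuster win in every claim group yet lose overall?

Simple: Adjuster 1 35/53 = 66.0%, the remote team 40/58 = 69.0% → the remote team
Complex: Adjuster 1 4/39 = 10.3%, the remote team 21/101 = 20.8% → the remote team
Moderate: Adjuster 1 32/101 = 31.7%, the remote team 36/87 = 41.4% → the remote team
Overall: Adjuster 1 71/193 = 36.8%, the remote team 97/246 = 39.4% → the remote team
The remote team wins overall and in every claim group — no reversal.

No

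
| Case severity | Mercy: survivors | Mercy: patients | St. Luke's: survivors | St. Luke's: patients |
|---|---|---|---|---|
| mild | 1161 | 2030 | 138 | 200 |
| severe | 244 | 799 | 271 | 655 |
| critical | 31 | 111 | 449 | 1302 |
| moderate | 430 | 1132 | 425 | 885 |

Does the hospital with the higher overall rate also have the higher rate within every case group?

No

Mild: Mercy 1161/2030 = 57.2%, St. Luke's 138/200 = 69.0% → St. Luke's
Severe: Mercy 244/799 = 30.5%, St. Luke's 271/655 = 41.4% → St. Luke's
Critical: Mercy 31/111 = 27.9%, St. Luke's 449/1302 = 34.5% → St. Luke's
Moderate: Mercy 430/1132 = 38.0%, St. Luke's 425/885 = 48.0% → St. Luke's
Overall: Mercy 1866/4072 = 45.8%, St. Luke's 1283/3042 = 42.2% → Mercy
St. Luke's wins each case group but Mercy wins overall — the comparison reverses. St. Luke's's patients skew toward critical, which has a lower base rate.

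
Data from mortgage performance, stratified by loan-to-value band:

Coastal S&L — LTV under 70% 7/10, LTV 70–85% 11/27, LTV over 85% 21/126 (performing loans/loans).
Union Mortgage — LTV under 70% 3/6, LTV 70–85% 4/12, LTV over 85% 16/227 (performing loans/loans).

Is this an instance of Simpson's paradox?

LTV under 70%: Coastal S&L 7/10 = 70.0%, Union Mortgage 3/6 = 50.0% → Coastal S&L
LTV 70–85%: Coastal S&L 11/27 = 40.7%, Union Mortgage 4/12 = 33.3% → Coastal S&L
LTV over 85%: Coastal S&L 21/126 = 16.7%, Union Mortgage 16/227 = 7.0% → Coastal S&L
Overall: Coastal S&L 39/163 = 23.9%, Union Mortgage 23/245 = 9.4% → Coastal S&L
Coastal S&L wins overall and in every loan-to-value group — no reversal.

No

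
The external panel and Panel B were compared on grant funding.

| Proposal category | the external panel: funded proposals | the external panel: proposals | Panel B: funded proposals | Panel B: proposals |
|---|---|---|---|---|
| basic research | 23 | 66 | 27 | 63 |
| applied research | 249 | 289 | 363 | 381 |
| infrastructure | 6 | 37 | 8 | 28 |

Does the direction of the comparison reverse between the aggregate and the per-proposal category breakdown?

Basic research: the external panel 23/66 = 34.8%, Panel B 27/63 = 42.9% → Panel B
Applied research: the external panel 249/289 = 86.2%, Panel B 363/381 = 95.3% → Panel B
Infrastructure: the external panel 6/37 = 16.2%, Panel B 8/28 = 28.6% → Panel B
Overall: the external panel 278/392 = 70.9%, Panel B 398/472 = 84.3% → Panel B
Panel B wins overall and in every proposal group — no reversal.

No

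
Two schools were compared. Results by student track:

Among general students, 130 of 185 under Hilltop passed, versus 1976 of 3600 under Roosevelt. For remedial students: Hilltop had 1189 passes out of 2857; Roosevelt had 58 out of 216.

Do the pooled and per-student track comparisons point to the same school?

No

General: Hilltop 130/185 = 70.3%, Roosevelt 1976/3600 = 54.9% → Hilltop
Remedial: Hilltop 1189/2857 = 41.6%, Roosevelt 58/216 = 26.9% → Hilltop
Overall: Hilltop 1319/3042 = 43.4%, Roosevelt 2034/3816 = 53.3% → Roosevelt
Hilltop wins each student group but Roosevelt wins overall — the comparison reverses. Hilltop's students skew toward remedial, which has a lower base rate.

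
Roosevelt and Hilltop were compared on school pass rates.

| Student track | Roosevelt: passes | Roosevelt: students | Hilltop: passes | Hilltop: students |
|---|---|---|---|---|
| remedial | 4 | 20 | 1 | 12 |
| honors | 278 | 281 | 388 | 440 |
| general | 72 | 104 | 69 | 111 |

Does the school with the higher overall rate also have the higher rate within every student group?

Yes

Remedial: Roosevelt 4/20 = 20.0%, Hilltop 1/12 = 8.3% → Roosevelt
Honors: Roosevelt 278/281 = 98.9%, Hilltop 388/440 = 88.2% → Roosevelt
General: Roosevelt 72/104 = 69.2%, Hilltop 69/111 = 62.2% → Roosevelt
Overall: Roosevelt 354/405 = 87.4%, Hilltop 458/563 = 81.3% → Roosevelt
Roosevelt wins overall and in every student group — no reversal.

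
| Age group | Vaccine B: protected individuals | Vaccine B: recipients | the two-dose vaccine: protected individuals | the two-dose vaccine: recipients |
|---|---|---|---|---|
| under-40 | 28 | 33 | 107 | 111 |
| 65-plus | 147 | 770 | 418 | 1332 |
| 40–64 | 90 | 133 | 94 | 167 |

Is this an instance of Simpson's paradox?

No

Under-40: Vaccine B 28/33 = 84.8%, the two-dose vaccine 107/111 = 96.4% → the two-dose vaccine
65-plus: Vaccine B 147/770 = 19.1%, the two-dose vaccine 418/1332 = 31.4% → the two-dose vaccine
40–64: Vaccine B 90/133 = 67.7%, the two-dose vaccine 94/167 = 56.3% → Vaccine B
Overall: Vaccine B 265/936 = 28.3%, the two-dose vaccine 619/1610 = 38.4% → the two-dose vaccine
Neither sweeps: Vaccine B wins 1 of 3 groups, the two-dose vaccine wins 2. The two-dose vaccine wins overall but not every group — no Simpson reversal.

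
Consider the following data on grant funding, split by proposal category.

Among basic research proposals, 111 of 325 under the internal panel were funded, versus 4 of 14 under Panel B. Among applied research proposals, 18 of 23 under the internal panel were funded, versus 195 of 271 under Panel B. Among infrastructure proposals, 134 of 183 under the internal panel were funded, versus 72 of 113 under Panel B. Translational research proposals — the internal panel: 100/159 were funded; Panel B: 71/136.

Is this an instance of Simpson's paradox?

Yes

Basic research: the internal panel 111/325 = 34.2%, Panel B 4/14 = 28.6% → the internal panel
Applied research: the internal panel 18/23 = 78.3%, Panel B 195/271 = 72.0% → the internal panel
Infrastructure: the internal panel 134/183 = 73.2%, Panel B 72/113 = 63.7% → the internal panel
Translational research: the internal panel 100/159 = 62.9%, Panel B 71/136 = 52.2% → the internal panel
Overall: the internal panel 363/690 = 52.6%, Panel B 342/534 = 64.0% → Panel B
The internal panel wins each proposal group but Panel B wins overall — the comparison reverses. The internal panel's proposals skew toward basic research, which has a lower base rate.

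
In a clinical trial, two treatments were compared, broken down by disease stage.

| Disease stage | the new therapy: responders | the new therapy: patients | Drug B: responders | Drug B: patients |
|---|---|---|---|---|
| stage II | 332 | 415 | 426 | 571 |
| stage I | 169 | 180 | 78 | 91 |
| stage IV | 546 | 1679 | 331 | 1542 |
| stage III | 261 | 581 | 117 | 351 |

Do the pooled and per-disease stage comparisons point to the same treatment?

Yes

Stage II: the new therapy 332/415 = 80.0%, Drug B 426/571 = 74.6% → the new therapy
Stage I: the new therapy 169/180 = 93.9%, Drug B 78/91 = 85.7% → the new therapy
Stage IV: the new therapy 546/1679 = 32.5%, Drug B 331/1542 = 21.5% → the new therapy
Stage III: the new therapy 261/581 = 44.9%, Drug B 117/351 = 33.3% → the new therapy
Overall: the new therapy 1308/2855 = 45.8%, Drug B 952/2555 = 37.3% → the new therapy
The new therapy wins overall and in every disease group — no reversal.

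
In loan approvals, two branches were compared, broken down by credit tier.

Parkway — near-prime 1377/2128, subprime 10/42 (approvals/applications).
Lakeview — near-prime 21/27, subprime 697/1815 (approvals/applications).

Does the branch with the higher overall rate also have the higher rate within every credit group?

No

Near-prime: Parkway 1377/2128 = 64.7%, Lakeview 21/27 = 77.8% → Lakeview
Subprime: Parkway 10/42 = 23.8%, Lakeview 697/1815 = 38.4% → Lakeview
Overall: Parkway 1387/2170 = 63.9%, Lakeview 718/1842 = 39.0% → Parkway
Lakeview wins each credit group but Parkway wins overall — the comparison reverses. Lakeview's applications skew toward subprime, which has a lower base rate.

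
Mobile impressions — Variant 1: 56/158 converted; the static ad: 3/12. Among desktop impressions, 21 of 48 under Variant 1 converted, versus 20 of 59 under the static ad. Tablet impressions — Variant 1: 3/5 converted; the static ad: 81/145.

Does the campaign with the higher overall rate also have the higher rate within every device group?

No

Mobile: Variant 1 56/158 = 35.4%, the static ad 3/12 = 25.0% → Variant 1
Desktop: Variant 1 21/48 = 43.8%, the static ad 20/59 = 33.9% → Variant 1
Tablet: Variant 1 3/5 = 60.0%, the static ad 81/145 = 55.9% → Variant 1
Overall: Variant 1 80/211 = 37.9%, the static ad 104/216 = 48.1% → the static ad
Variant 1 wins each device group but the static ad wins overall — the comparison reverses. Variant 1's impressions skew toward mobile, which has a lower base rate.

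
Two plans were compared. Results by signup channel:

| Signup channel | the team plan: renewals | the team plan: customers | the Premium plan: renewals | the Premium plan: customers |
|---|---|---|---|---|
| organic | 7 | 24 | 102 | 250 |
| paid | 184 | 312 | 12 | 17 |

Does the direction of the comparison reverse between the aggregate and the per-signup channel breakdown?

Organic: the team plan 7/24 = 29.2%, the Premium plan 102/250 = 40.8% → the Premium plan
Paid: the team plan 184/312 = 59.0%, the Premium plan 12/17 = 70.6% → the Premium plan
Overall: the team plan 191/336 = 56.8%, the Premium plan 114/267 = 42.7% → the team plan
The Premium plan wins each signup group but the team plan wins overall — the comparison reverses. The Premium plan's customers skew toward organic, which has a lower base rate.

Yes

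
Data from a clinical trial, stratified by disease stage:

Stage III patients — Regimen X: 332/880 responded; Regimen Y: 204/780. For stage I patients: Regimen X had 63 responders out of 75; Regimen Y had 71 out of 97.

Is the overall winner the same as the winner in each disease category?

Stage III: Regimen X 332/880 = 37.7%, Regimen Y 204/780 = 26.2% → Regimen X
Stage I: Regimen X 63/75 = 84.0%, Regimen Y 71/97 = 73.2% → Regimen X
Overall: Regimen X 395/955 = 41.4%, Regimen Y 275/877 = 31.4% → Regimen X
Regimen X wins overall and in every disease group — no reversal.

Yes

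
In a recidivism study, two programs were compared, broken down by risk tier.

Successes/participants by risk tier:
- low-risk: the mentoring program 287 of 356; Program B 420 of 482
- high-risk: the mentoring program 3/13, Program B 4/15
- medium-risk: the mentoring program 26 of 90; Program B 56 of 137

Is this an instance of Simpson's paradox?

Low-risk: the mentoring program 287/356 = 80.6%, Program B 420/482 = 87.1% → Program B
High-risk: the mentoring program 3/13 = 23.1%, Program B 4/15 = 26.7% → Program B
Medium-risk: the mentoring program 26/90 = 28.9%, Program B 56/137 = 40.9% → Program B
Overall: the mentoring program 316/459 = 68.8%, Program B 480/634 = 75.7% → Program B
Program B wins overall and in every risk group — no reversal.

No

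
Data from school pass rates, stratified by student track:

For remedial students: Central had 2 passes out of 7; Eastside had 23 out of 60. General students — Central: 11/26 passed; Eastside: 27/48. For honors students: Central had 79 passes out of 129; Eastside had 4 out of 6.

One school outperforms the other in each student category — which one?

Eastside

Remedial: Central 2/7 = 28.6%, Eastside 23/60 = 38.3% → Eastside
General: Central 11/26 = 42.3%, Eastside 27/48 = 56.2% → Eastside
Honors: Central 79/129 = 61.2%, Eastside 4/6 = 66.7% → Eastside
Eastside has the higher rate in all 3 groups.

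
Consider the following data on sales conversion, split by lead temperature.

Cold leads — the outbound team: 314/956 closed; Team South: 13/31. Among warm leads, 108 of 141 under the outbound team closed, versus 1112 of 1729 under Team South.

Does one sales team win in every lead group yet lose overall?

Cold: the outbound team 314/956 = 32.8%, Team South 13/31 = 41.9% → Team South
Warm: the outbound team 108/141 = 76.6%, Team South 1112/1729 = 64.3% → the outbound team
Overall: the outbound team 422/1097 = 38.5%, Team South 1125/1760 = 63.9% → Team South
Neither sweeps: the outbound team wins 1 of 2 groups, Team South wins 1. Team South wins overall but not every group — no Simpson reversal.

No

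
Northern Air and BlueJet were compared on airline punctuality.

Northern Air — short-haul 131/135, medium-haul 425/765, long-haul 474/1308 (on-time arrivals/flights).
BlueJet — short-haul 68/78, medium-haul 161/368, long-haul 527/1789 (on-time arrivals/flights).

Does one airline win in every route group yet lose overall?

No

Short-haul: Northern Air 131/135 = 97.0%, BlueJet 68/78 = 87.2% → Northern Air
Medium-haul: Northern Air 425/765 = 55.6%, BlueJet 161/368 = 43.8% → Northern Air
Long-haul: Northern Air 474/1308 = 36.2%, BlueJet 527/1789 = 29.5% → Northern Air
Overall: Northern Air 1030/2208 = 46.6%, BlueJet 756/2235 = 33.8% → Northern Air
Northern Air wins overall and in every route group — no reversal.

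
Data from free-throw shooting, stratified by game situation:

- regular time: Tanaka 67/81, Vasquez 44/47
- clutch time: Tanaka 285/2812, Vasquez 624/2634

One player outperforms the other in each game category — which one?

Vasquez

Regular time: Tanaka 67/81 = 82.7%, Vasquez 44/47 = 93.6% → Vasquez
Clutch time: Tanaka 285/2812 = 10.1%, Vasquez 624/2634 = 23.7% → Vasquez
Vasquez has the higher rate in both groups.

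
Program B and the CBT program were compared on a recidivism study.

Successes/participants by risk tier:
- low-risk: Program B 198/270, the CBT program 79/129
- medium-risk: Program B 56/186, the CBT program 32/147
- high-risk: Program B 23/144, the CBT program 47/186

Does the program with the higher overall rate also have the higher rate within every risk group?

Low-risk: Program B 198/270 = 73.3%, the CBT program 79/129 = 61.2% → Program B
Medium-risk: Program B 56/186 = 30.1%, the CBT program 32/147 = 21.8% → Program B
High-risk: Program B 23/144 = 16.0%, the CBT program 47/186 = 25.3% → the CBT program
Overall: Program B 277/600 = 46.2%, the CBT program 158/462 = 34.2% → Program B
Neither sweeps: Program B wins 2 of 3 groups, the CBT program wins 1. Program B wins overall but not every group — no Simpson reversal.

No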